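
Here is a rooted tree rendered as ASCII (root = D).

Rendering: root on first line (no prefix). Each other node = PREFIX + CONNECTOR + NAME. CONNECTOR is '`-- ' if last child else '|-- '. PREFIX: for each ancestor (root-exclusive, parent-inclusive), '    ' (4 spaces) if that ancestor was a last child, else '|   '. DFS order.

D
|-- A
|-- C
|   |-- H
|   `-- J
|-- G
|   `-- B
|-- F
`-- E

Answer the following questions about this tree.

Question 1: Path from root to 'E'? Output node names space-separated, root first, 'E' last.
Answer: D E

Derivation:
Walk down from root: D -> E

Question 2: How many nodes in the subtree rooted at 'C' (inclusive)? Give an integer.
Subtree rooted at C contains: C, H, J
Count = 3

Answer: 3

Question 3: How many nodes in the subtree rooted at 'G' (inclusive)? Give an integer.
Subtree rooted at G contains: B, G
Count = 2

Answer: 2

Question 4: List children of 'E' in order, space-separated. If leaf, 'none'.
Answer: none

Derivation:
Node E's children (from adjacency): (leaf)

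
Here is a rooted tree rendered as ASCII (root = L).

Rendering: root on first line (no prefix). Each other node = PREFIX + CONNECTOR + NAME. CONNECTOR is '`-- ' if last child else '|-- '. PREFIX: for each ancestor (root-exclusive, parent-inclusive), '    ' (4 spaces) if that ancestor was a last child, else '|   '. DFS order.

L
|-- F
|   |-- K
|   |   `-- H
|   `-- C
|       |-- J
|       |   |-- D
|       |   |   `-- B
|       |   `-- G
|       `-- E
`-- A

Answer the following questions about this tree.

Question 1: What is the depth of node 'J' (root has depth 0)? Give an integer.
Path from root to J: L -> F -> C -> J
Depth = number of edges = 3

Answer: 3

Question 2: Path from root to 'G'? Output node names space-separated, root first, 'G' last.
Walk down from root: L -> F -> C -> J -> G

Answer: L F C J G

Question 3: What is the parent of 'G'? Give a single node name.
Answer: J

Derivation:
Scan adjacency: G appears as child of J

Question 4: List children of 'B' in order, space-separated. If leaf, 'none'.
Node B's children (from adjacency): (leaf)

Answer: none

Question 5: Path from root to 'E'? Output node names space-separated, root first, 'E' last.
Answer: L F C E

Derivation:
Walk down from root: L -> F -> C -> E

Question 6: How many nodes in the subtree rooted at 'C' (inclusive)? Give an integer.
Answer: 6

Derivation:
Subtree rooted at C contains: B, C, D, E, G, J
Count = 6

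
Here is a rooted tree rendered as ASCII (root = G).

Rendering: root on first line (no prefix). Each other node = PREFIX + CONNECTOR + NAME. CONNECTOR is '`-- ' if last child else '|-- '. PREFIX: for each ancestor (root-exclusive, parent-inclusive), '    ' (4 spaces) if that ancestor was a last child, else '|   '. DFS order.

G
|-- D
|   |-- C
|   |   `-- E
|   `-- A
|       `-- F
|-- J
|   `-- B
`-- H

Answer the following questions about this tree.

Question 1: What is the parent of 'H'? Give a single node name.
Scan adjacency: H appears as child of G

Answer: G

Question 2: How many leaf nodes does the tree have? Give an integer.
Answer: 4

Derivation:
Leaves (nodes with no children): B, E, F, H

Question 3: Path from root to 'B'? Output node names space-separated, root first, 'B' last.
Walk down from root: G -> J -> B

Answer: G J B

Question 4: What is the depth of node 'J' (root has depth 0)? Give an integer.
Answer: 1

Derivation:
Path from root to J: G -> J
Depth = number of edges = 1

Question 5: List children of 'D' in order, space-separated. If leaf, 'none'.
Answer: C A

Derivation:
Node D's children (from adjacency): C, A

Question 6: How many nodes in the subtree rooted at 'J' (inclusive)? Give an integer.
Subtree rooted at J contains: B, J
Count = 2

Answer: 2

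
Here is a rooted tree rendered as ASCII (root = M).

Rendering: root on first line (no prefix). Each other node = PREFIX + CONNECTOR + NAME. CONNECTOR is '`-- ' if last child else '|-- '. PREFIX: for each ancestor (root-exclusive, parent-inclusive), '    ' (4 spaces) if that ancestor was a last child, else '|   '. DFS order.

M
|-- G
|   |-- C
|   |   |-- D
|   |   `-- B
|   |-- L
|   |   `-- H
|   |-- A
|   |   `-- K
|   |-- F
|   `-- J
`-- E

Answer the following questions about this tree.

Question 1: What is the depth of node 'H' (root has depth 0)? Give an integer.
Answer: 3

Derivation:
Path from root to H: M -> G -> L -> H
Depth = number of edges = 3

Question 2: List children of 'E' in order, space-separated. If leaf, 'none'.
Answer: none

Derivation:
Node E's children (from adjacency): (leaf)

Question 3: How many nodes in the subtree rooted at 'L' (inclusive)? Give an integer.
Subtree rooted at L contains: H, L
Count = 2

Answer: 2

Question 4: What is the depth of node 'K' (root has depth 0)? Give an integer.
Path from root to K: M -> G -> A -> K
Depth = number of edges = 3

Answer: 3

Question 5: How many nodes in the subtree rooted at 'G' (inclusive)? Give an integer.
Answer: 10

Derivation:
Subtree rooted at G contains: A, B, C, D, F, G, H, J, K, L
Count = 10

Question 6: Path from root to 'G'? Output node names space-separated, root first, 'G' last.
Walk down from root: M -> G

Answer: M G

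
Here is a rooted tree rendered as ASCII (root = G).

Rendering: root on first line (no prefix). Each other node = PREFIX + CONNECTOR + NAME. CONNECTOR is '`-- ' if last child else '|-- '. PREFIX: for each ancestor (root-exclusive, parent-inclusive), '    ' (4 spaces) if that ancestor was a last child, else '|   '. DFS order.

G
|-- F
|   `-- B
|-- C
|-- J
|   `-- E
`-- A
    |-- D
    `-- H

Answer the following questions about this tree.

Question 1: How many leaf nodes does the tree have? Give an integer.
Answer: 5

Derivation:
Leaves (nodes with no children): B, C, D, E, H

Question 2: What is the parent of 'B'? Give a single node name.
Answer: F

Derivation:
Scan adjacency: B appears as child of F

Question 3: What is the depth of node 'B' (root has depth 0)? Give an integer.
Path from root to B: G -> F -> B
Depth = number of edges = 2

Answer: 2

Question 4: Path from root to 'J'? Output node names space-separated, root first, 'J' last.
Answer: G J

Derivation:
Walk down from root: G -> J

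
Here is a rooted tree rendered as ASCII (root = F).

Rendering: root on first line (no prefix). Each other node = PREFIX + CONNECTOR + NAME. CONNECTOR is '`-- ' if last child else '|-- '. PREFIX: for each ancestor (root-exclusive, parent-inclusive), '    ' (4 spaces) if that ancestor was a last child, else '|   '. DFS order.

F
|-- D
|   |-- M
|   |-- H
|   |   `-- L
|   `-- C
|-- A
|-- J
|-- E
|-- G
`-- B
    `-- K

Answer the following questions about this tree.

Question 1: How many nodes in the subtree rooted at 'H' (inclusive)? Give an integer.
Subtree rooted at H contains: H, L
Count = 2

Answer: 2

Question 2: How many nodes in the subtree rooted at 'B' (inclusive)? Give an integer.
Subtree rooted at B contains: B, K
Count = 2

Answer: 2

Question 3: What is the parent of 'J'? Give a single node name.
Answer: F

Derivation:
Scan adjacency: J appears as child of F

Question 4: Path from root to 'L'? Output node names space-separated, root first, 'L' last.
Answer: F D H L

Derivation:
Walk down from root: F -> D -> H -> L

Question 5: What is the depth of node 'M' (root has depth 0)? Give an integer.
Path from root to M: F -> D -> M
Depth = number of edges = 2

Answer: 2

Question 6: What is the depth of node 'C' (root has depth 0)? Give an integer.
Answer: 2

Derivation:
Path from root to C: F -> D -> C
Depth = number of edges = 2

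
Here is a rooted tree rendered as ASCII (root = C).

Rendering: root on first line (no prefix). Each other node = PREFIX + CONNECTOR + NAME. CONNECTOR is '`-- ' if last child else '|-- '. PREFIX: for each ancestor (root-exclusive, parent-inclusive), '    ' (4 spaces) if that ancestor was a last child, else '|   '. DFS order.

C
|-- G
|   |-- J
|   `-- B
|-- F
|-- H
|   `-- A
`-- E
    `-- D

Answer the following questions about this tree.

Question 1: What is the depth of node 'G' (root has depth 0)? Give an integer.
Path from root to G: C -> G
Depth = number of edges = 1

Answer: 1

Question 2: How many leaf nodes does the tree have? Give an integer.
Leaves (nodes with no children): A, B, D, F, J

Answer: 5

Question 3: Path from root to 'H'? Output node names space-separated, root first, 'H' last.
Answer: C H

Derivation:
Walk down from root: C -> H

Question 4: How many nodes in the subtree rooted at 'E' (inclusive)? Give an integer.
Subtree rooted at E contains: D, E
Count = 2

Answer: 2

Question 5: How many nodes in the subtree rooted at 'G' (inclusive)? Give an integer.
Subtree rooted at G contains: B, G, J
Count = 3

Answer: 3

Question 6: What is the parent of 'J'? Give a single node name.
Scan adjacency: J appears as child of G

Answer: G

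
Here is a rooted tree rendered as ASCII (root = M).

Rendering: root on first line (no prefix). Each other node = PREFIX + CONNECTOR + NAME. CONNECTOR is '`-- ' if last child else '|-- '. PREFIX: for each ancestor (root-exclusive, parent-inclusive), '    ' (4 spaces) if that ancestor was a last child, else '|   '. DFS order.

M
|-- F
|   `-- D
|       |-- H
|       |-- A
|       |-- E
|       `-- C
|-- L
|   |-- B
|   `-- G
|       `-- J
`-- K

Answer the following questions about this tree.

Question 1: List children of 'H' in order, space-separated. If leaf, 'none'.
Answer: none

Derivation:
Node H's children (from adjacency): (leaf)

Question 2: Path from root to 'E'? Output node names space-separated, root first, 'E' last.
Walk down from root: M -> F -> D -> E

Answer: M F D E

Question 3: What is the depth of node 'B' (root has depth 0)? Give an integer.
Answer: 2

Derivation:
Path from root to B: M -> L -> B
Depth = number of edges = 2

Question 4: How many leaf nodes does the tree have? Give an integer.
Answer: 7

Derivation:
Leaves (nodes with no children): A, B, C, E, H, J, K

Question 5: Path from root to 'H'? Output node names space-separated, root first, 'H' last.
Answer: M F D H

Derivation:
Walk down from root: M -> F -> D -> H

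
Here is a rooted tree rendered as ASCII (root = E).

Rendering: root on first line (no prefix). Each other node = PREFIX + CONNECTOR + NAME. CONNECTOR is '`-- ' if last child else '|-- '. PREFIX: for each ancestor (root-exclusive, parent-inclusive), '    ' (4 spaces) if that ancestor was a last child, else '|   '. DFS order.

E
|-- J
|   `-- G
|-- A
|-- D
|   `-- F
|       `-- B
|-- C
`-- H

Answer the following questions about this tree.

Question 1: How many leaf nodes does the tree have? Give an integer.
Leaves (nodes with no children): A, B, C, G, H

Answer: 5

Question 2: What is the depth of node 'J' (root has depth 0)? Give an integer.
Answer: 1

Derivation:
Path from root to J: E -> J
Depth = number of edges = 1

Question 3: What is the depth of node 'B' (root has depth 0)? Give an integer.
Answer: 3

Derivation:
Path from root to B: E -> D -> F -> B
Depth = number of edges = 3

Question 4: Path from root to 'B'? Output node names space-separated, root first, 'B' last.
Walk down from root: E -> D -> F -> B

Answer: E D F B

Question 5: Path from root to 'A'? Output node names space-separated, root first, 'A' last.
Answer: E A

Derivation:
Walk down from root: E -> A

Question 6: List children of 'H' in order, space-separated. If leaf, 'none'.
Answer: none

Derivation:
Node H's children (from adjacency): (leaf)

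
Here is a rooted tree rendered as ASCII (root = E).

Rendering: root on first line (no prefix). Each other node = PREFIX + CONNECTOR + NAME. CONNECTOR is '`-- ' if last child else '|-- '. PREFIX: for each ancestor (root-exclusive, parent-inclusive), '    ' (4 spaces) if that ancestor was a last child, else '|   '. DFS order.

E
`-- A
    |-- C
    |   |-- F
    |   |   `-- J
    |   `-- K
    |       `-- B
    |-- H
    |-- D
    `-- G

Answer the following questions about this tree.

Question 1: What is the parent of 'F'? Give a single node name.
Scan adjacency: F appears as child of C

Answer: C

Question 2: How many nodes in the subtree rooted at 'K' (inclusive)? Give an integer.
Answer: 2

Derivation:
Subtree rooted at K contains: B, K
Count = 2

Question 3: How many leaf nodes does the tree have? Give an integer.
Leaves (nodes with no children): B, D, G, H, J

Answer: 5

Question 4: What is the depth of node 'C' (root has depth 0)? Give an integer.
Answer: 2

Derivation:
Path from root to C: E -> A -> C
Depth = number of edges = 2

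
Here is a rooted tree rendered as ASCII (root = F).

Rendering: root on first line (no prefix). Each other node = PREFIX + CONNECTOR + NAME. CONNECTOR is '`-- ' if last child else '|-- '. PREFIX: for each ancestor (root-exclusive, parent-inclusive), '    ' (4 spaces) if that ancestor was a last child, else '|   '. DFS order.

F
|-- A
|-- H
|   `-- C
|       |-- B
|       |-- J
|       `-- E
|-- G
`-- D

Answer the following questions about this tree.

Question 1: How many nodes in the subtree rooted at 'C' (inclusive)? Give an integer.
Subtree rooted at C contains: B, C, E, J
Count = 4

Answer: 4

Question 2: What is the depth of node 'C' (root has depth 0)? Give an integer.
Answer: 2

Derivation:
Path from root to C: F -> H -> C
Depth = number of edges = 2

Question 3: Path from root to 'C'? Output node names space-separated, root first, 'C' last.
Walk down from root: F -> H -> C

Answer: F H C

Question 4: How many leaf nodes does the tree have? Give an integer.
Answer: 6

Derivation:
Leaves (nodes with no children): A, B, D, E, G, J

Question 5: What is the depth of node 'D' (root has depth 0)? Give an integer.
Path from root to D: F -> D
Depth = number of edges = 1

Answer: 1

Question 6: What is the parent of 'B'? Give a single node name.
Answer: C

Derivation:
Scan adjacency: B appears as child of C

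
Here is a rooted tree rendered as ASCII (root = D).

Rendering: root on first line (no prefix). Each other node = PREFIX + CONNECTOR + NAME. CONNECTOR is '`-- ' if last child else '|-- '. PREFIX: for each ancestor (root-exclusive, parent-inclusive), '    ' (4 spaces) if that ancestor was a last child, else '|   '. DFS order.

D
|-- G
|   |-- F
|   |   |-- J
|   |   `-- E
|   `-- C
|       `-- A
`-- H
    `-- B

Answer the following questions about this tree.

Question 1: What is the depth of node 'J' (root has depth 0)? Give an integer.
Answer: 3

Derivation:
Path from root to J: D -> G -> F -> J
Depth = number of edges = 3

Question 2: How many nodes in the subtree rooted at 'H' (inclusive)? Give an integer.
Answer: 2

Derivation:
Subtree rooted at H contains: B, H
Count = 2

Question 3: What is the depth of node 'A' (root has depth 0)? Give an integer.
Path from root to A: D -> G -> C -> A
Depth = number of edges = 3

Answer: 3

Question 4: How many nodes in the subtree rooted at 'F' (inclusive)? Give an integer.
Answer: 3

Derivation:
Subtree rooted at F contains: E, F, J
Count = 3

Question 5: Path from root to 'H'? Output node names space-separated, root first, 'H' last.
Walk down from root: D -> H

Answer: D H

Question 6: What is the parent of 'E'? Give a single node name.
Scan adjacency: E appears as child of F

Answer: F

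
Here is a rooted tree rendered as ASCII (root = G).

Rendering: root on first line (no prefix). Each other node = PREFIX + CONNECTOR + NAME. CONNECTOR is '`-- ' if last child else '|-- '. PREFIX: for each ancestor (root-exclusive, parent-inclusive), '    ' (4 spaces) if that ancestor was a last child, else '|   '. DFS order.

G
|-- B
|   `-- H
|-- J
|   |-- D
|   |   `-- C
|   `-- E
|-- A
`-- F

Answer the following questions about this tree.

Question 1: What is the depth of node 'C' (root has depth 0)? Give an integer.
Answer: 3

Derivation:
Path from root to C: G -> J -> D -> C
Depth = number of edges = 3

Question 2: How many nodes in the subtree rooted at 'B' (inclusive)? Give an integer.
Answer: 2

Derivation:
Subtree rooted at B contains: B, H
Count = 2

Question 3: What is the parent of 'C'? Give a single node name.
Answer: D

Derivation:
Scan adjacency: C appears as child of D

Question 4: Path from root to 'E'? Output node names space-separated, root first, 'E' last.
Answer: G J E

Derivation:
Walk down from root: G -> J -> E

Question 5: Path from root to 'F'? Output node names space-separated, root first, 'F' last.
Walk down from root: G -> F

Answer: G F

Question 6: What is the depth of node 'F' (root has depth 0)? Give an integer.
Answer: 1

Derivation:
Path from root to F: G -> F
Depth = number of edges = 1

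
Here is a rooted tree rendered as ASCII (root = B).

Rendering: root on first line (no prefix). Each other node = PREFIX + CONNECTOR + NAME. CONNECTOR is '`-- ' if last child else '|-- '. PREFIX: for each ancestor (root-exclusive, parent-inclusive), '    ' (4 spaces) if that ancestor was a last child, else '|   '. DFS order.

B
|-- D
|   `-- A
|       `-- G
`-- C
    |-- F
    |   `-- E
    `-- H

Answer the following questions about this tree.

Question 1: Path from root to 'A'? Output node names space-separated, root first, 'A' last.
Walk down from root: B -> D -> A

Answer: B D A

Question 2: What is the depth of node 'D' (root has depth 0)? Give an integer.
Answer: 1

Derivation:
Path from root to D: B -> D
Depth = number of edges = 1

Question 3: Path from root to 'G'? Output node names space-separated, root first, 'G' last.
Answer: B D A G

Derivation:
Walk down from root: B -> D -> A -> G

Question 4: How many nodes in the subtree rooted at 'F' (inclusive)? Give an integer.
Answer: 2

Derivation:
Subtree rooted at F contains: E, F
Count = 2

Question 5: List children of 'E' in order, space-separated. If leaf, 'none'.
Answer: none

Derivation:
Node E's children (from adjacency): (leaf)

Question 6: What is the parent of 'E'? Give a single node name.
Answer: F

Derivation:
Scan adjacency: E appears as child of F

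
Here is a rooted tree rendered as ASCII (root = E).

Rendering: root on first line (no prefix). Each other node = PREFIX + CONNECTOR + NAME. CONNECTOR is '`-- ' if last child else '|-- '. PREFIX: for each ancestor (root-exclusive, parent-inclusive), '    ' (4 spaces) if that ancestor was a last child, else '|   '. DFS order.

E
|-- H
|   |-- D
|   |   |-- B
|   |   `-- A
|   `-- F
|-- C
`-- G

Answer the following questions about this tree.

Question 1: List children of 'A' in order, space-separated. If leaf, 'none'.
Answer: none

Derivation:
Node A's children (from adjacency): (leaf)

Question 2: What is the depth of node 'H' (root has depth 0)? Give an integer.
Path from root to H: E -> H
Depth = number of edges = 1

Answer: 1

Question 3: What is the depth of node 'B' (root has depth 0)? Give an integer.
Answer: 3

Derivation:
Path from root to B: E -> H -> D -> B
Depth = number of edges = 3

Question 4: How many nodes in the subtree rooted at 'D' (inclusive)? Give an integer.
Answer: 3

Derivation:
Subtree rooted at D contains: A, B, D
Count = 3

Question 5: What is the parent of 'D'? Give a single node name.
Answer: H

Derivation:
Scan adjacency: D appears as child of H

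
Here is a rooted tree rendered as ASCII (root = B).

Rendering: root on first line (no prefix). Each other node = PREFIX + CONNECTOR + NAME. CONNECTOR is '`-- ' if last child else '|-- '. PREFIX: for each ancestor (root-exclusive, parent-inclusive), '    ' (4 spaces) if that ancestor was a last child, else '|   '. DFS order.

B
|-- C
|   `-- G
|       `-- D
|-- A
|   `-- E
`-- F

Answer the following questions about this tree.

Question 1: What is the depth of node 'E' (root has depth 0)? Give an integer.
Path from root to E: B -> A -> E
Depth = number of edges = 2

Answer: 2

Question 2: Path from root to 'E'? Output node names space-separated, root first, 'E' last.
Answer: B A E

Derivation:
Walk down from root: B -> A -> E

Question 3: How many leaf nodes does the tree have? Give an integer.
Leaves (nodes with no children): D, E, F

Answer: 3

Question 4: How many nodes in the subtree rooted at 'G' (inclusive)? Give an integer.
Answer: 2

Derivation:
Subtree rooted at G contains: D, G
Count = 2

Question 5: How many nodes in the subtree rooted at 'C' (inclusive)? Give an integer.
Answer: 3

Derivation:
Subtree rooted at C contains: C, D, G
Count = 3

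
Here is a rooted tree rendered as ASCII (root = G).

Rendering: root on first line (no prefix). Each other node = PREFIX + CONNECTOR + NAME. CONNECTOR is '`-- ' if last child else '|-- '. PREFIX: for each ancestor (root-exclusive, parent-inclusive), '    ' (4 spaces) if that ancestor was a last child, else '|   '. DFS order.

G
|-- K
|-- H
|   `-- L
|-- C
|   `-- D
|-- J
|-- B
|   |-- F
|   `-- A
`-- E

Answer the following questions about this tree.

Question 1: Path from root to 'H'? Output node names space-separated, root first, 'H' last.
Answer: G H

Derivation:
Walk down from root: G -> H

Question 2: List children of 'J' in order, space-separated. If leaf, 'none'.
Answer: none

Derivation:
Node J's children (from adjacency): (leaf)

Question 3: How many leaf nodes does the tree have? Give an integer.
Answer: 7

Derivation:
Leaves (nodes with no children): A, D, E, F, J, K, L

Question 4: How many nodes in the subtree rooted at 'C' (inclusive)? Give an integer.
Answer: 2

Derivation:
Subtree rooted at C contains: C, D
Count = 2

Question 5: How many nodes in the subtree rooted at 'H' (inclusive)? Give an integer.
Answer: 2

Derivation:
Subtree rooted at H contains: H, L
Count = 2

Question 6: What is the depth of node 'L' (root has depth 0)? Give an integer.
Path from root to L: G -> H -> L
Depth = number of edges = 2

Answer: 2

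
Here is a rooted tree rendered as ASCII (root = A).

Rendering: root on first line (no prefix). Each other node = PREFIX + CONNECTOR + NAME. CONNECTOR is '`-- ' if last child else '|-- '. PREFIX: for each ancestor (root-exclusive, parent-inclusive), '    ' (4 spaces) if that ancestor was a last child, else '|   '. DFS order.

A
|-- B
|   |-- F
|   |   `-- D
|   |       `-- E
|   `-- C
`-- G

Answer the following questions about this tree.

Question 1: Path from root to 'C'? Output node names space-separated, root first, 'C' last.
Walk down from root: A -> B -> C

Answer: A B C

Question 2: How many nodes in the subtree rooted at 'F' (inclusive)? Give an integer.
Answer: 3

Derivation:
Subtree rooted at F contains: D, E, F
Count = 3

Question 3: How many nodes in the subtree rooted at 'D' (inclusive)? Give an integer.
Subtree rooted at D contains: D, E
Count = 2

Answer: 2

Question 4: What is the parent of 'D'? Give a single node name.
Scan adjacency: D appears as child of F

Answer: F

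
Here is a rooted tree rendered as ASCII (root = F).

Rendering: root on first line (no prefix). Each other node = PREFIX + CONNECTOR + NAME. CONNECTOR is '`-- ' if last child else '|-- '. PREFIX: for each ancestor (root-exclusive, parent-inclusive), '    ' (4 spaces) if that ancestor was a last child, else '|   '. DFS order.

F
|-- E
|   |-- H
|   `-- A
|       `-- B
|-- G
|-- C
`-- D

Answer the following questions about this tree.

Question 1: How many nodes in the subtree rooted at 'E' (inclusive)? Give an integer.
Answer: 4

Derivation:
Subtree rooted at E contains: A, B, E, H
Count = 4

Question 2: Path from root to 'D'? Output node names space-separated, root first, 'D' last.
Answer: F D

Derivation:
Walk down from root: F -> D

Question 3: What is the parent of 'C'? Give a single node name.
Answer: F

Derivation:
Scan adjacency: C appears as child of F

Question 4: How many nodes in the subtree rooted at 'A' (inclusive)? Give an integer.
Subtree rooted at A contains: A, B
Count = 2

Answer: 2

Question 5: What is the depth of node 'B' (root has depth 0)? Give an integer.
Answer: 3

Derivation:
Path from root to B: F -> E -> A -> B
Depth = number of edges = 3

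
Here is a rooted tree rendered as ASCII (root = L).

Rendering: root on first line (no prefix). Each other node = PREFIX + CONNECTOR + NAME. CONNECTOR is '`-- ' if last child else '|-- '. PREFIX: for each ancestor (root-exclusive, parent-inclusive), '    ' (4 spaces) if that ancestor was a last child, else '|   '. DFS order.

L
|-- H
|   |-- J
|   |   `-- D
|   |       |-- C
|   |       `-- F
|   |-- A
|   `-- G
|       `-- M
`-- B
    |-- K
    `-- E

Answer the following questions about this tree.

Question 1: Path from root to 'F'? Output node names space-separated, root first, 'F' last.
Answer: L H J D F

Derivation:
Walk down from root: L -> H -> J -> D -> F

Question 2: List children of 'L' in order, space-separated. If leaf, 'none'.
Answer: H B

Derivation:
Node L's children (from adjacency): H, B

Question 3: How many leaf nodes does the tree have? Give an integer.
Answer: 6

Derivation:
Leaves (nodes with no children): A, C, E, F, K, M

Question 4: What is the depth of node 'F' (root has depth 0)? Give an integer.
Answer: 4

Derivation:
Path from root to F: L -> H -> J -> D -> F
Depth = number of edges = 4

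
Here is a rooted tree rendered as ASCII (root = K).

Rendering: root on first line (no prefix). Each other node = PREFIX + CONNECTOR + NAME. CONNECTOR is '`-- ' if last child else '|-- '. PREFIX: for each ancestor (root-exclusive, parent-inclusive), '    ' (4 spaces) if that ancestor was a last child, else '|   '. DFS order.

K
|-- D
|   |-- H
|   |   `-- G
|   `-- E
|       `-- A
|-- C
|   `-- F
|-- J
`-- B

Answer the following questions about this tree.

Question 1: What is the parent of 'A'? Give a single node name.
Scan adjacency: A appears as child of E

Answer: E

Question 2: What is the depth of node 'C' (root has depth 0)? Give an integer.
Path from root to C: K -> C
Depth = number of edges = 1

Answer: 1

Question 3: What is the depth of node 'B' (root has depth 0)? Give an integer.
Path from root to B: K -> B
Depth = number of edges = 1

Answer: 1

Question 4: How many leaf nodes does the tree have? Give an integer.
Leaves (nodes with no children): A, B, F, G, J

Answer: 5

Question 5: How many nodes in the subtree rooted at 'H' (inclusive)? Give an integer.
Subtree rooted at H contains: G, H
Count = 2

Answer: 2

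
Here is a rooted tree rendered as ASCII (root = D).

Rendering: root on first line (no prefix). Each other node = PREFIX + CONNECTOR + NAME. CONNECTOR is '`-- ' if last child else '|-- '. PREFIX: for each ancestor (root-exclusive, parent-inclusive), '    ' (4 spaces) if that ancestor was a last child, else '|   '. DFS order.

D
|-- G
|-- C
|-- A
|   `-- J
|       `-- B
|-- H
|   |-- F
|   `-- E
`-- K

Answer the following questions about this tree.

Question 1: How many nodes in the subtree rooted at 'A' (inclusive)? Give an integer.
Answer: 3

Derivation:
Subtree rooted at A contains: A, B, J
Count = 3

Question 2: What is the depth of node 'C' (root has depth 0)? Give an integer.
Path from root to C: D -> C
Depth = number of edges = 1

Answer: 1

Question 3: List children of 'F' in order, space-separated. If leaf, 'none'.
Node F's children (from adjacency): (leaf)

Answer: none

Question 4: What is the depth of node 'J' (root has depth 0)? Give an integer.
Path from root to J: D -> A -> J
Depth = number of edges = 2

Answer: 2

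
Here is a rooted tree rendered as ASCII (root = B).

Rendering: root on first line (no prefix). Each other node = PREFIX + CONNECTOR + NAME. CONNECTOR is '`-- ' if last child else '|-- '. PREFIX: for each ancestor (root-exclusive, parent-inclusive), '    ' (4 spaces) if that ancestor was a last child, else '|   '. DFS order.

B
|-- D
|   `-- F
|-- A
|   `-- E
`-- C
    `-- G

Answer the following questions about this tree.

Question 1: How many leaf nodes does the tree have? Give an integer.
Answer: 3

Derivation:
Leaves (nodes with no children): E, F, G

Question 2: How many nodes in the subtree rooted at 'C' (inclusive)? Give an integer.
Subtree rooted at C contains: C, G
Count = 2

Answer: 2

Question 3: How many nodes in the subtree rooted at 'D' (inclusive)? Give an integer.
Subtree rooted at D contains: D, F
Count = 2

Answer: 2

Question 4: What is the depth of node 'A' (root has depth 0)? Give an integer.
Path from root to A: B -> A
Depth = number of edges = 1

Answer: 1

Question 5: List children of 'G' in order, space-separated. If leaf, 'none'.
Answer: none

Derivation:
Node G's children (from adjacency): (leaf)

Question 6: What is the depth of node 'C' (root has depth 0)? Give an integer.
Answer: 1

Derivation:
Path from root to C: B -> C
Depth = number of edges = 1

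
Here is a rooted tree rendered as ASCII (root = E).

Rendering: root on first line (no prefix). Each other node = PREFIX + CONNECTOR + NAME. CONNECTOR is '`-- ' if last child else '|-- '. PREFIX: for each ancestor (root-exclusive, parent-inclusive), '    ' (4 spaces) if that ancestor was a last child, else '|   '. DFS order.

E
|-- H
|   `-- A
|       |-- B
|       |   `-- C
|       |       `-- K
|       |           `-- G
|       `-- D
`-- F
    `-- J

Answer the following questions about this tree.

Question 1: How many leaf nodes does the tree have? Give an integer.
Answer: 3

Derivation:
Leaves (nodes with no children): D, G, J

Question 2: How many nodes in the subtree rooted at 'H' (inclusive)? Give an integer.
Answer: 7

Derivation:
Subtree rooted at H contains: A, B, C, D, G, H, K
Count = 7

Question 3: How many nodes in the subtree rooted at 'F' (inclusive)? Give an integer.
Answer: 2

Derivation:
Subtree rooted at F contains: F, J
Count = 2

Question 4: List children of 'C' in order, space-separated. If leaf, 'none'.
Node C's children (from adjacency): K

Answer: K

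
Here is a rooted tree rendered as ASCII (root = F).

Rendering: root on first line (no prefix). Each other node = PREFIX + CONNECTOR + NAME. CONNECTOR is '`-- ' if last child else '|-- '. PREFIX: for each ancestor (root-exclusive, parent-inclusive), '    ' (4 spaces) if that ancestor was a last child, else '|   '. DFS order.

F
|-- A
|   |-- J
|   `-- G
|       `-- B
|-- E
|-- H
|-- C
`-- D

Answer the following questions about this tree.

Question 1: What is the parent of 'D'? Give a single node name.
Answer: F

Derivation:
Scan adjacency: D appears as child of F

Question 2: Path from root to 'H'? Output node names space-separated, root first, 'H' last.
Answer: F H

Derivation:
Walk down from root: F -> H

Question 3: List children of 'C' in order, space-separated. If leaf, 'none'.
Node C's children (from adjacency): (leaf)

Answer: none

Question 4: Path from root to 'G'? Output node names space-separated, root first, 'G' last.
Answer: F A G

Derivation:
Walk down from root: F -> A -> G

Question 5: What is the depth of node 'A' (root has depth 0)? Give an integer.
Answer: 1

Derivation:
Path from root to A: F -> A
Depth = number of edges = 1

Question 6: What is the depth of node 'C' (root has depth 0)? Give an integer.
Answer: 1

Derivation:
Path from root to C: F -> C
Depth = number of edges = 1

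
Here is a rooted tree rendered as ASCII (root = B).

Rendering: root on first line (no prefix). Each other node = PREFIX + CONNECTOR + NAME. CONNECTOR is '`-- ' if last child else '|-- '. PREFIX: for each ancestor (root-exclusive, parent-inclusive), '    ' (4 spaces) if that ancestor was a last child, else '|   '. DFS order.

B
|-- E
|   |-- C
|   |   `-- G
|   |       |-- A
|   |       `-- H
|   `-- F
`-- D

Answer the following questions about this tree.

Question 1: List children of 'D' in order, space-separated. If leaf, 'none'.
Answer: none

Derivation:
Node D's children (from adjacency): (leaf)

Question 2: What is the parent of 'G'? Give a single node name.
Answer: C

Derivation:
Scan adjacency: G appears as child of C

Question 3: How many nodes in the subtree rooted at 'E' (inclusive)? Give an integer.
Subtree rooted at E contains: A, C, E, F, G, H
Count = 6

Answer: 6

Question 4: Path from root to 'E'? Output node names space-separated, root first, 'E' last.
Walk down from root: B -> E

Answer: B E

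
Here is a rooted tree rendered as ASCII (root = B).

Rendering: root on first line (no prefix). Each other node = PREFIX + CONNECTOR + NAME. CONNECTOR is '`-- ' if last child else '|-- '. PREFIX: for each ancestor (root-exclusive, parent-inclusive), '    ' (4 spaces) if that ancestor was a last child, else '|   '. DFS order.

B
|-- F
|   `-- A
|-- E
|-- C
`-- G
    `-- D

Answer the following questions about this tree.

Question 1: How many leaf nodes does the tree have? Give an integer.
Answer: 4

Derivation:
Leaves (nodes with no children): A, C, D, E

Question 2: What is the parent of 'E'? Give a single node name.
Scan adjacency: E appears as child of B

Answer: B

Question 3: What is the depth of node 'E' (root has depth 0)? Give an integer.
Path from root to E: B -> E
Depth = number of edges = 1

Answer: 1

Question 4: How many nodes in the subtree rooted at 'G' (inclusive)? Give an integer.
Subtree rooted at G contains: D, G
Count = 2

Answer: 2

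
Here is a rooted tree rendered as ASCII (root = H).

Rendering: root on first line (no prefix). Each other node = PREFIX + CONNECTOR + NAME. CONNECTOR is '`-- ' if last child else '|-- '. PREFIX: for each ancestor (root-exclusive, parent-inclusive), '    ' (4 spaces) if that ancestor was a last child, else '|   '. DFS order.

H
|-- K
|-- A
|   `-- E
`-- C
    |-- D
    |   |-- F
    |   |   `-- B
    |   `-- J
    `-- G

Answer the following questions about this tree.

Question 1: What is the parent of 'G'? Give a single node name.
Scan adjacency: G appears as child of C

Answer: C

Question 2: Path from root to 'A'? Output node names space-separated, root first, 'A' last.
Walk down from root: H -> A

Answer: H A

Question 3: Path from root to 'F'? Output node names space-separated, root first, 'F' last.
Walk down from root: H -> C -> D -> F

Answer: H C D F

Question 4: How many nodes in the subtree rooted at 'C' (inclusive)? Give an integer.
Answer: 6

Derivation:
Subtree rooted at C contains: B, C, D, F, G, J
Count = 6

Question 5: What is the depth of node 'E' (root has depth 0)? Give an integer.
Answer: 2

Derivation:
Path from root to E: H -> A -> E
Depth = number of edges = 2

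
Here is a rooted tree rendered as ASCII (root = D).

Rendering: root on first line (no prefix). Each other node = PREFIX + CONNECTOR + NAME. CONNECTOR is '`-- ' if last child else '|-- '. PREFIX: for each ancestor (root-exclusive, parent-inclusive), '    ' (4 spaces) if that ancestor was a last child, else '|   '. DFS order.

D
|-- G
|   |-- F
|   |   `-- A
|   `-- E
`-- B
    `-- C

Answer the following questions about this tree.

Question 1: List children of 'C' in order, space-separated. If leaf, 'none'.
Node C's children (from adjacency): (leaf)

Answer: none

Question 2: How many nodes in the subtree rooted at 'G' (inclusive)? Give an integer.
Answer: 4

Derivation:
Subtree rooted at G contains: A, E, F, G
Count = 4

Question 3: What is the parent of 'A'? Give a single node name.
Answer: F

Derivation:
Scan adjacency: A appears as child of F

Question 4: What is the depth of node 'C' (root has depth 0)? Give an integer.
Answer: 2

Derivation:
Path from root to C: D -> B -> C
Depth = number of edges = 2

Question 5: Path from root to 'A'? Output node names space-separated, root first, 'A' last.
Answer: D G F A

Derivation:
Walk down from root: D -> G -> F -> A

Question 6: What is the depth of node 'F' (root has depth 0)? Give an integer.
Path from root to F: D -> G -> F
Depth = number of edges = 2

Answer: 2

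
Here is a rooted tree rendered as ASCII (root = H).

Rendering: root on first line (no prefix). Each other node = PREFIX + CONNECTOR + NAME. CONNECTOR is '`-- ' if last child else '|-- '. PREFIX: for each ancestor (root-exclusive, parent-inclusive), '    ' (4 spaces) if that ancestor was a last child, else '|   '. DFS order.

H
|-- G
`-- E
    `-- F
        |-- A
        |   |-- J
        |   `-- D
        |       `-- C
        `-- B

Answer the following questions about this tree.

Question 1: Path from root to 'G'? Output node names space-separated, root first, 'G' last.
Answer: H G

Derivation:
Walk down from root: H -> G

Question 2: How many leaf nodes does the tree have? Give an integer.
Answer: 4

Derivation:
Leaves (nodes with no children): B, C, G, J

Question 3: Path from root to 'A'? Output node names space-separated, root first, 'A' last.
Walk down from root: H -> E -> F -> A

Answer: H E F A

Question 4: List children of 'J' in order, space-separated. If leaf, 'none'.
Node J's children (from adjacency): (leaf)

Answer: none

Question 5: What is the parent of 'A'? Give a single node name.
Answer: F

Derivation:
Scan adjacency: A appears as child of F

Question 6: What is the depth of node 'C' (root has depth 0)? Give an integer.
Path from root to C: H -> E -> F -> A -> D -> C
Depth = number of edges = 5

Answer: 5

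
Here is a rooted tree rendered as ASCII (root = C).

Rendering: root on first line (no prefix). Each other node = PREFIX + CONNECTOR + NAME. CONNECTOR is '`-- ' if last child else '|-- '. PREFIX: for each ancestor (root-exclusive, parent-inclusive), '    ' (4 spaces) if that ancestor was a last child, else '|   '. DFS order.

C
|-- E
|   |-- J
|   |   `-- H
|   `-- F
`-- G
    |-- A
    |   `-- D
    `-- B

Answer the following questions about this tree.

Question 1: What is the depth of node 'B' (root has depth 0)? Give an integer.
Path from root to B: C -> G -> B
Depth = number of edges = 2

Answer: 2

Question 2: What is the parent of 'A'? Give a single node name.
Answer: G

Derivation:
Scan adjacency: A appears as child of G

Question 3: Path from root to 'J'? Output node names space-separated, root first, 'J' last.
Walk down from root: C -> E -> J

Answer: C E J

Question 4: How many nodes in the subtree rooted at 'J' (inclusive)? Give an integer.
Answer: 2

Derivation:
Subtree rooted at J contains: H, J
Count = 2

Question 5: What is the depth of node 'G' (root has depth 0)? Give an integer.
Path from root to G: C -> G
Depth = number of edges = 1

Answer: 1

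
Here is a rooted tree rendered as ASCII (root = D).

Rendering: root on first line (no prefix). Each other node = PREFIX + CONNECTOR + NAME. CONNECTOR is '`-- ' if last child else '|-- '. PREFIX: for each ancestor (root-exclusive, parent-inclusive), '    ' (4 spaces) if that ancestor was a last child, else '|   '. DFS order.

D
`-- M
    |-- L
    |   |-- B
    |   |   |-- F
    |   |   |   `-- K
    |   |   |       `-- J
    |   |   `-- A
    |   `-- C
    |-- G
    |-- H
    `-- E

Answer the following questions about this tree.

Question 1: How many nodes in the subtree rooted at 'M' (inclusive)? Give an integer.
Subtree rooted at M contains: A, B, C, E, F, G, H, J, K, L, M
Count = 11

Answer: 11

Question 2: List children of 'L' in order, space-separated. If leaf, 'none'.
Node L's children (from adjacency): B, C

Answer: B C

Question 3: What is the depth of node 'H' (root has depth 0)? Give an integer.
Path from root to H: D -> M -> H
Depth = number of edges = 2

Answer: 2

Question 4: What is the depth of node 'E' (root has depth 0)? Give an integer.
Path from root to E: D -> M -> E
Depth = number of edges = 2

Answer: 2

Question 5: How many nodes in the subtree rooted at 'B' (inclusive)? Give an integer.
Subtree rooted at B contains: A, B, F, J, K
Count = 5

Answer: 5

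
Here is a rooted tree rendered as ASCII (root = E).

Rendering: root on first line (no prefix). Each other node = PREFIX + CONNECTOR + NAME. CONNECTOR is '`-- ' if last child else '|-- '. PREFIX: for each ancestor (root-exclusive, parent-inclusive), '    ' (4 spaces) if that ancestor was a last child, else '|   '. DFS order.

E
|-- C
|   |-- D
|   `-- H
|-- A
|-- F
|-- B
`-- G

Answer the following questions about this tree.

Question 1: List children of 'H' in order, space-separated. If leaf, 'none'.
Node H's children (from adjacency): (leaf)

Answer: none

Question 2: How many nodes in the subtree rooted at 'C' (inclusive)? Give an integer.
Subtree rooted at C contains: C, D, H
Count = 3

Answer: 3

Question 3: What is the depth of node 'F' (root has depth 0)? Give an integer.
Answer: 1

Derivation:
Path from root to F: E -> F
Depth = number of edges = 1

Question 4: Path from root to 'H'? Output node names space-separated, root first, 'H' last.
Walk down from root: E -> C -> H

Answer: E C H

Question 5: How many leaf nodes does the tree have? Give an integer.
Leaves (nodes with no children): A, B, D, F, G, H

Answer: 6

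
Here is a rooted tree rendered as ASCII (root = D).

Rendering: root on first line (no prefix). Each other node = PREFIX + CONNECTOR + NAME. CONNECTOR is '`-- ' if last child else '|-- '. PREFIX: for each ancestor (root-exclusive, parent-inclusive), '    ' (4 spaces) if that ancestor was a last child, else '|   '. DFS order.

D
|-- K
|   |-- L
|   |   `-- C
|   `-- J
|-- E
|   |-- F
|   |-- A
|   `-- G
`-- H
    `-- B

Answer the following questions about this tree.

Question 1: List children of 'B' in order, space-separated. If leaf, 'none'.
Answer: none

Derivation:
Node B's children (from adjacency): (leaf)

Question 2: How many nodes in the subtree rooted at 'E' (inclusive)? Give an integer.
Answer: 4

Derivation:
Subtree rooted at E contains: A, E, F, G
Count = 4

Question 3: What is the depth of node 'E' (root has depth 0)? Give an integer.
Answer: 1

Derivation:
Path from root to E: D -> E
Depth = number of edges = 1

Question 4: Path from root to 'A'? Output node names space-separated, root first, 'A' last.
Answer: D E A

Derivation:
Walk down from root: D -> E -> A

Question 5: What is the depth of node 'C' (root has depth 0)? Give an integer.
Answer: 3

Derivation:
Path from root to C: D -> K -> L -> C
Depth = number of edges = 3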